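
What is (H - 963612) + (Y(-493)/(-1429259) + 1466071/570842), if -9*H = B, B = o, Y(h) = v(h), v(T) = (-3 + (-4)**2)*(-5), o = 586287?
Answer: -64564586976984367/62760082006 ≈ -1.0288e+6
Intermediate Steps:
v(T) = -65 (v(T) = (-3 + 16)*(-5) = 13*(-5) = -65)
Y(h) = -65
B = 586287
H = -65143 (H = -1/9*586287 = -65143)
(H - 963612) + (Y(-493)/(-1429259) + 1466071/570842) = (-65143 - 963612) + (-65/(-1429259) + 1466071/570842) = -1028755 + (-65*(-1/1429259) + 1466071*(1/570842)) = -1028755 + (5/109943 + 1466071/570842) = -1028755 + 161187098163/62760082006 = -64564586976984367/62760082006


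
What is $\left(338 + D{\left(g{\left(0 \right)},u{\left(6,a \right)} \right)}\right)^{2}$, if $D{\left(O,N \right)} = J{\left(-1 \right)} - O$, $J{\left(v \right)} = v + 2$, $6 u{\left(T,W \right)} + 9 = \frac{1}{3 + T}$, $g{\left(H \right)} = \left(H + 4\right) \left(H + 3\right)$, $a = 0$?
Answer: $106929$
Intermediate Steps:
$g{\left(H \right)} = \left(3 + H\right) \left(4 + H\right)$ ($g{\left(H \right)} = \left(4 + H\right) \left(3 + H\right) = \left(3 + H\right) \left(4 + H\right)$)
$u{\left(T,W \right)} = - \frac{3}{2} + \frac{1}{6 \left(3 + T\right)}$
$J{\left(v \right)} = 2 + v$
$D{\left(O,N \right)} = 1 - O$ ($D{\left(O,N \right)} = \left(2 - 1\right) - O = 1 - O$)
$\left(338 + D{\left(g{\left(0 \right)},u{\left(6,a \right)} \right)}\right)^{2} = \left(338 + \left(1 - \left(12 + 0^{2} + 7 \cdot 0\right)\right)\right)^{2} = \left(338 + \left(1 - \left(12 + 0 + 0\right)\right)\right)^{2} = \left(338 + \left(1 - 12\right)\right)^{2} = \left(338 - 11\right)^{2} = 327^{2} = 106929$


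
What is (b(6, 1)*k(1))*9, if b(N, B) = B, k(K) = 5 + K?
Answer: 54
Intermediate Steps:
(b(6, 1)*k(1))*9 = (1*(5 + 1))*9 = (1*6)*9 = 6*9 = 54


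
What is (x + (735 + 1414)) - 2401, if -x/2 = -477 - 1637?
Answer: 3976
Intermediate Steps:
x = 4228 (x = -2*(-477 - 1637) = -2*(-2114) = 4228)
(x + (735 + 1414)) - 2401 = (4228 + (735 + 1414)) - 2401 = (4228 + 2149) - 2401 = 6377 - 2401 = 3976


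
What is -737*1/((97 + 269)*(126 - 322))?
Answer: 737/71736 ≈ 0.010274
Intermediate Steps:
-737*1/((97 + 269)*(126 - 322)) = -737/(366*(-196)) = -737/(-71736) = -737*(-1/71736) = 737/71736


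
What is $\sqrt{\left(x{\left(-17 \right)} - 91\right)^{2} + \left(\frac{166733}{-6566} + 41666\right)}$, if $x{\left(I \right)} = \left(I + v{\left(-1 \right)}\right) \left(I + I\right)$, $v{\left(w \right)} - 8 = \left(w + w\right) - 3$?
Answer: $\frac{\sqrt{167052114782}}{938} \approx 435.74$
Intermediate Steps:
$v{\left(w \right)} = 5 + 2 w$ ($v{\left(w \right)} = 8 + \left(\left(w + w\right) - 3\right) = 8 + \left(2 w - 3\right) = 8 + \left(-3 + 2 w\right) = 5 + 2 w$)
$x{\left(I \right)} = 2 I \left(3 + I\right)$ ($x{\left(I \right)} = \left(I + \left(5 + 2 \left(-1\right)\right)\right) \left(I + I\right) = \left(I + \left(5 - 2\right)\right) 2 I = \left(I + 3\right) 2 I = \left(3 + I\right) 2 I = 2 I \left(3 + I\right)$)
$\sqrt{\left(x{\left(-17 \right)} - 91\right)^{2} + \left(\frac{166733}{-6566} + 41666\right)} = \sqrt{\left(2 \left(-17\right) \left(3 - 17\right) - 91\right)^{2} + \left(\frac{166733}{-6566} + 41666\right)} = \sqrt{\left(2 \left(-17\right) \left(-14\right) - 91\right)^{2} + \left(166733 \left(- \frac{1}{6566}\right) + 41666\right)} = \sqrt{\left(476 - 91\right)^{2} + \left(- \frac{23819}{938} + 41666\right)} = \sqrt{385^{2} + \frac{39058889}{938}} = \sqrt{148225 + \frac{39058889}{938}} = \sqrt{\frac{178093939}{938}} = \frac{\sqrt{167052114782}}{938}$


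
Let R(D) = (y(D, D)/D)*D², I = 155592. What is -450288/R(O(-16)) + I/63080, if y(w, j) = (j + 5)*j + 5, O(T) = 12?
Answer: -15358521/86735 ≈ -177.07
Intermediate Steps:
y(w, j) = 5 + j*(5 + j) (y(w, j) = (5 + j)*j + 5 = j*(5 + j) + 5 = 5 + j*(5 + j))
R(D) = D*(5 + D² + 5*D) (R(D) = ((5 + D² + 5*D)/D)*D² = D*(5 + D² + 5*D))
-450288/R(O(-16)) + I/63080 = -450288*1/(12*(5 + 12² + 5*12)) + 155592/63080 = -450288*1/(12*(5 + 144 + 60)) + 155592*(1/63080) = -450288/(12*209) + 19449/7885 = -450288/2508 + 19449/7885 = -450288*1/2508 + 19449/7885 = -37524/209 + 19449/7885 = -15358521/86735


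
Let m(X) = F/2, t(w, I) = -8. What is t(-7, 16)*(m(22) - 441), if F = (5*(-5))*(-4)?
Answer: 3128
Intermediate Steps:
F = 100 (F = -25*(-4) = 100)
m(X) = 50 (m(X) = 100/2 = 100*(½) = 50)
t(-7, 16)*(m(22) - 441) = -8*(50 - 441) = -8*(-391) = 3128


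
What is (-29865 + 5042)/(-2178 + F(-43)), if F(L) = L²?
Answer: 24823/329 ≈ 75.450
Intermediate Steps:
(-29865 + 5042)/(-2178 + F(-43)) = (-29865 + 5042)/(-2178 + (-43)²) = -24823/(-2178 + 1849) = -24823/(-329) = -24823*(-1/329) = 24823/329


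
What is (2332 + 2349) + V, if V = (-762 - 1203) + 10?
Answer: 2726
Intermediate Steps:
V = -1955 (V = -1965 + 10 = -1955)
(2332 + 2349) + V = (2332 + 2349) - 1955 = 4681 - 1955 = 2726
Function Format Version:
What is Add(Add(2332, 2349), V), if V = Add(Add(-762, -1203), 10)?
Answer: 2726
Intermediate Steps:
V = -1955 (V = Add(-1965, 10) = -1955)
Add(Add(2332, 2349), V) = Add(Add(2332, 2349), -1955) = Add(4681, -1955) = 2726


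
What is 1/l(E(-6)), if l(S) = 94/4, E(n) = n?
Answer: 2/47 ≈ 0.042553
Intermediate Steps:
l(S) = 47/2 (l(S) = 94*(¼) = 47/2)
1/l(E(-6)) = 1/(47/2) = 2/47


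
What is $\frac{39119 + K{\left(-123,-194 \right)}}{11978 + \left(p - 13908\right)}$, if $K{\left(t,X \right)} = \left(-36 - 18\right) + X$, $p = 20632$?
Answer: $\frac{4319}{2078} \approx 2.0784$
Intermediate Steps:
$K{\left(t,X \right)} = -54 + X$
$\frac{39119 + K{\left(-123,-194 \right)}}{11978 + \left(p - 13908\right)} = \frac{39119 - 248}{11978 + \left(20632 - 13908\right)} = \frac{39119 - 248}{11978 + 6724} = \frac{38871}{18702} = 38871 \cdot \frac{1}{18702} = \frac{4319}{2078}$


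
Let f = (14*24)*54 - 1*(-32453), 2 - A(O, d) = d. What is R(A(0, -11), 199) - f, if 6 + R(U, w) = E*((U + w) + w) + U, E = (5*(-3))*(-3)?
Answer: -32095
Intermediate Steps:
A(O, d) = 2 - d
E = 45 (E = -15*(-3) = 45)
f = 50597 (f = 336*54 + 32453 = 18144 + 32453 = 50597)
R(U, w) = -6 + 46*U + 90*w (R(U, w) = -6 + (45*((U + w) + w) + U) = -6 + (45*(U + 2*w) + U) = -6 + ((45*U + 90*w) + U) = -6 + (46*U + 90*w) = -6 + 46*U + 90*w)
R(A(0, -11), 199) - f = (-6 + 46*(2 - 1*(-11)) + 90*199) - 1*50597 = (-6 + 46*(2 + 11) + 17910) - 50597 = (-6 + 46*13 + 17910) - 50597 = (-6 + 598 + 17910) - 50597 = 18502 - 50597 = -32095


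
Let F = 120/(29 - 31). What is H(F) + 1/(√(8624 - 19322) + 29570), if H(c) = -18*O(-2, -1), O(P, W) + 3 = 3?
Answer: 14785/437197799 - I*√10698/874395598 ≈ 3.3818e-5 - 1.1829e-7*I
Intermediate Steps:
O(P, W) = 0 (O(P, W) = -3 + 3 = 0)
F = -60 (F = 120/(-2) = 120*(-½) = -60)
H(c) = 0 (H(c) = -18*0 = 0)
H(F) + 1/(√(8624 - 19322) + 29570) = 0 + 1/(√(8624 - 19322) + 29570) = 0 + 1/(√(-10698) + 29570) = 0 + 1/(I*√10698 + 29570) = 0 + 1/(29570 + I*√10698) = 1/(29570 + I*√10698)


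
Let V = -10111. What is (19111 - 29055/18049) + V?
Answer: 162411945/18049 ≈ 8998.4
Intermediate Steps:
(19111 - 29055/18049) + V = (19111 - 29055/18049) - 10111 = 344905384/18049 - 10111 = 162411945/18049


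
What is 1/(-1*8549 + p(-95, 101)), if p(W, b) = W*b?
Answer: -1/18144 ≈ -5.5115e-5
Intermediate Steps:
1/(-1*8549 + p(-95, 101)) = 1/(-1*8549 - 95*101) = 1/(-8549 - 9595) = 1/(-18144) = -1/18144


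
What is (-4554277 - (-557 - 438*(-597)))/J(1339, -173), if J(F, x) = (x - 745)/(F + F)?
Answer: 6447560834/459 ≈ 1.4047e+7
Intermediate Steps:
J(F, x) = (-745 + x)/(2*F) (J(F, x) = (-745 + x)/((2*F)) = (-745 + x)*(1/(2*F)) = (-745 + x)/(2*F))
(-4554277 - (-557 - 438*(-597)))/J(1339, -173) = (-4554277 - (-557 - 438*(-597)))/(((1/2)*(-745 - 173)/1339)) = (-4554277 - (-557 + 261486))/(((1/2)*(1/1339)*(-918))) = (-4554277 - 1*260929)/(-459/1339) = (-4554277 - 260929)*(-1339/459) = -4815206*(-1339/459) = 6447560834/459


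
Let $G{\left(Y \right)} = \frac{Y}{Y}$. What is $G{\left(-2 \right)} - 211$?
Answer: $-210$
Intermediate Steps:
$G{\left(Y \right)} = 1$
$G{\left(-2 \right)} - 211 = 1 - 211 = -210$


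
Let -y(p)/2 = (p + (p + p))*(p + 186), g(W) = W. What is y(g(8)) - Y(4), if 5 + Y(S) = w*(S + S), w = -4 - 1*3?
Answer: -9251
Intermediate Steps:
w = -7 (w = -4 - 3 = -7)
Y(S) = -5 - 14*S (Y(S) = -5 - 7*(S + S) = -5 - 14*S)
y(p) = -6*p*(186 + p) (y(p) = -2*(p + (p + p))*(p + 186) = -2*(p + 2*p)*(186 + p) = -2*3*p*(186 + p) = -6*p*(186 + p))
y(g(8)) - Y(4) = -6*8*(186 + 8) - (-5 - 14*4) = -6*8*194 - (-5 - 56) = -9312 - 1*(-61) = -9312 + 61 = -9251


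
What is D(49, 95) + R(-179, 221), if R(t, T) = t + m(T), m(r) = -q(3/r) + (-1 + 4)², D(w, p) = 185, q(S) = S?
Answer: 3312/221 ≈ 14.986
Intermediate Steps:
m(r) = 9 - 3/r (m(r) = -3/r + (-1 + 4)² = -3/r + 3² = -3/r + 9 = 9 - 3/r)
R(t, T) = 9 + t - 3/T (R(t, T) = t + (9 - 3/T) = 9 + t - 3/T)
D(49, 95) + R(-179, 221) = 185 + (9 - 179 - 3/221) = 185 - 37573/221 = 3312/221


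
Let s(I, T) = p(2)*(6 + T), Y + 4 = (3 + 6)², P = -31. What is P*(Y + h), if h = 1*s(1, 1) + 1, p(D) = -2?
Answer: -1984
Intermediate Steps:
Y = 77 (Y = -4 + (3 + 6)² = -4 + 9² = -4 + 81 = 77)
s(I, T) = -12 - 2*T (s(I, T) = -2*(6 + T) = -12 - 2*T)
h = -13 (h = 1*(-12 - 2*1) + 1 = 1*(-12 - 2) + 1 = 1*(-14) + 1 = -14 + 1 = -13)
P*(Y + h) = -31*(77 - 13) = -31*64 = -1984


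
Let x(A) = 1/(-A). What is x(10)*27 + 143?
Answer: 1403/10 ≈ 140.30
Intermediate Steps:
x(A) = -1/A
x(10)*27 + 143 = -1/10*27 + 143 = -1*⅒*27 + 143 = -⅒*27 + 143 = -27/10 + 143 = 1403/10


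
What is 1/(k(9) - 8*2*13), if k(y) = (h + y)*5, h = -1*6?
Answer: -1/193 ≈ -0.0051813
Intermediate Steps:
h = -6
k(y) = -30 + 5*y (k(y) = (-6 + y)*5 = -30 + 5*y)
1/(k(9) - 8*2*13) = 1/((-30 + 5*9) - 8*2*13) = 1/((-30 + 45) - 16*13) = 1/(15 - 208) = 1/(-193) = -1/193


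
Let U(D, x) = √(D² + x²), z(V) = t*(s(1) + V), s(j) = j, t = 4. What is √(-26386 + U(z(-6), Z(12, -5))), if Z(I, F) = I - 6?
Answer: √(-26386 + 2*√109) ≈ 162.37*I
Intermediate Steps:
Z(I, F) = -6 + I
z(V) = 4 + 4*V (z(V) = 4*(1 + V) = 4 + 4*V)
√(-26386 + U(z(-6), Z(12, -5))) = √(-26386 + √((4 + 4*(-6))² + (-6 + 12)²)) = √(-26386 + √((4 - 24)² + 6²)) = √(-26386 + √((-20)² + 36)) = √(-26386 + √(400 + 36)) = √(-26386 + √436) = √(-26386 + 2*√109)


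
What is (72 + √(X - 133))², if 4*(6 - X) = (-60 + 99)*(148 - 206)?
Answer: (144 + √1754)²/4 ≈ 8637.9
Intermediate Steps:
X = 1143/2 (X = 6 - (-60 + 99)*(148 - 206)/4 = 6 - 39*(-58)/4 = 6 - ¼*(-2262) = 6 + 1131/2 = 1143/2 ≈ 571.50)
(72 + √(X - 133))² = (72 + √(1143/2 - 133))² = (72 + √(877/2))² = (72 + √1754/2)²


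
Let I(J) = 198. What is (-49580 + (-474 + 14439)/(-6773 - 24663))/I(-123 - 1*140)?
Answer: -141691895/565848 ≈ -250.41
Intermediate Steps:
(-49580 + (-474 + 14439)/(-6773 - 24663))/I(-123 - 1*140) = (-49580 + (-474 + 14439)/(-6773 - 24663))/198 = (-49580 + 13965/(-31436))*(1/198) = (-49580 + 13965*(-1/31436))*(1/198) = (-49580 - 13965/31436)*(1/198) = -1558610845/31436*1/198 = -141691895/565848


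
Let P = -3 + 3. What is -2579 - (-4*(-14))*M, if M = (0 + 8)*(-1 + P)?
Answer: -2131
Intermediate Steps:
P = 0
M = -8 (M = (0 + 8)*(-1 + 0) = 8*(-1) = -8)
-2579 - (-4*(-14))*M = -2579 - (-4*(-14))*(-8) = -2579 - 56*(-8) = -2579 - 1*(-448) = -2579 + 448 = -2131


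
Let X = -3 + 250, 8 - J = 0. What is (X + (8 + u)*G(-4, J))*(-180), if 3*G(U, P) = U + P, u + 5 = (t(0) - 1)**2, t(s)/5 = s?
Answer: -45420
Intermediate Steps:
J = 8 (J = 8 - 1*0 = 8 + 0 = 8)
t(s) = 5*s
u = -4 (u = -5 + (5*0 - 1)**2 = -5 + (0 - 1)**2 = -5 + (-1)**2 = -5 + 1 = -4)
X = 247
G(U, P) = P/3 + U/3 (G(U, P) = (U + P)/3 = (P + U)/3 = P/3 + U/3)
(X + (8 + u)*G(-4, J))*(-180) = (247 + (8 - 4)*((1/3)*8 + (1/3)*(-4)))*(-180) = (247 + 4*(8/3 - 4/3))*(-180) = (247 + 4*(4/3))*(-180) = (247 + 16/3)*(-180) = (757/3)*(-180) = -45420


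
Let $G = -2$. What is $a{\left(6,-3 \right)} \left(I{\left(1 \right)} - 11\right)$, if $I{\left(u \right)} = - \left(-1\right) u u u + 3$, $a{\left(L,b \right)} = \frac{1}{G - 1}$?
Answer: $\frac{7}{3} \approx 2.3333$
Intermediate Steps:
$a{\left(L,b \right)} = - \frac{1}{3}$ ($a{\left(L,b \right)} = \frac{1}{-2 - 1} = \frac{1}{-3} = - \frac{1}{3}$)
$I{\left(u \right)} = 3 + u^{3}$ ($I{\left(u \right)} = u u^{2} + 3 = u^{3} + 3 = 3 + u^{3}$)
$a{\left(6,-3 \right)} \left(I{\left(1 \right)} - 11\right) = - \frac{\left(3 + 1^{3}\right) - 11}{3} = - \frac{\left(3 + 1\right) - 11}{3} = - \frac{4 - 11}{3} = \left(- \frac{1}{3}\right) \left(-7\right) = \frac{7}{3}$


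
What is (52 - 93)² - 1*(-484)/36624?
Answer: 15391357/9156 ≈ 1681.0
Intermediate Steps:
(52 - 93)² - 1*(-484)/36624 = (-41)² + 484*(1/36624) = 1681 + 121/9156 = 15391357/9156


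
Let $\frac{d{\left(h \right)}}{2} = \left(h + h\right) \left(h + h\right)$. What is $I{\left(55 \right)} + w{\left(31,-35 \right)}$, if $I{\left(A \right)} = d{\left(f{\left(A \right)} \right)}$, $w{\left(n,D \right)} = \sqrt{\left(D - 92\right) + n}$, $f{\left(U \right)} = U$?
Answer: $24200 + 4 i \sqrt{6} \approx 24200.0 + 9.798 i$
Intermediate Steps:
$w{\left(n,D \right)} = \sqrt{-92 + D + n}$ ($w{\left(n,D \right)} = \sqrt{\left(-92 + D\right) + n} = \sqrt{-92 + D + n}$)
$d{\left(h \right)} = 8 h^{2}$ ($d{\left(h \right)} = 2 \left(h + h\right) \left(h + h\right) = 2 \cdot 2 h 2 h = 2 \cdot 4 h^{2} = 8 h^{2}$)
$I{\left(A \right)} = 8 A^{2}$
$I{\left(55 \right)} + w{\left(31,-35 \right)} = 8 \cdot 55^{2} + \sqrt{-92 - 35 + 31} = 8 \cdot 3025 + \sqrt{-96} = 24200 + 4 i \sqrt{6}$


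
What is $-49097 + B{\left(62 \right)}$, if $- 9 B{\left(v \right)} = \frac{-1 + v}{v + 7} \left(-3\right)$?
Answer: $- \frac{10163018}{207} \approx -49097.0$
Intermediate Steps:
$B{\left(v \right)} = \frac{-1 + v}{3 \left(7 + v\right)}$ ($B{\left(v \right)} = - \frac{\frac{-1 + v}{v + 7} \left(-3\right)}{9} = - \frac{\frac{-1 + v}{7 + v} \left(-3\right)}{9} = - \frac{\left(-3\right) \frac{1}{7 + v} \left(-1 + v\right)}{9} = \frac{-1 + v}{3 \left(7 + v\right)}$)
$-49097 + B{\left(62 \right)} = -49097 + \frac{-1 + 62}{3 \left(7 + 62\right)} = -49097 + \frac{1}{3} \cdot \frac{1}{69} \cdot 61 = -49097 + \frac{61}{207} = - \frac{10163018}{207}$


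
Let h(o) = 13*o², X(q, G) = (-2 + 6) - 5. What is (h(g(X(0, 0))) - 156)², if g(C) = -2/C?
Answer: 10816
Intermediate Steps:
X(q, G) = -1 (X(q, G) = 4 - 5 = -1)
g(C) = -2/C
(h(g(X(0, 0))) - 156)² = (13*(-2/(-1))² - 156)² = (13*(-2*(-1))² - 156)² = (13*2² - 156)² = (13*4 - 156)² = (52 - 156)² = (-104)² = 10816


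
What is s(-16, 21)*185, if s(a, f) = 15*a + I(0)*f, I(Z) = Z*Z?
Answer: -44400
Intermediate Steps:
I(Z) = Z²
s(a, f) = 15*a (s(a, f) = 15*a + 0²*f = 15*a + 0*f = 15*a + 0 = 15*a)
s(-16, 21)*185 = (15*(-16))*185 = -240*185 = -44400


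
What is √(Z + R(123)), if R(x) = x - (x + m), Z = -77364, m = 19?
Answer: I*√77383 ≈ 278.18*I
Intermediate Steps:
R(x) = -19 (R(x) = x - (x + 19) = x - (19 + x) = x + (-19 - x) = -19)
√(Z + R(123)) = √(-77364 - 19) = √(-77383) = I*√77383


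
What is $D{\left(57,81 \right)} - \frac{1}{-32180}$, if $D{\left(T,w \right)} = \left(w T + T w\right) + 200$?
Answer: $\frac{303586121}{32180} \approx 9434.0$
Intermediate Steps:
$D{\left(T,w \right)} = 200 + 2 T w$ ($D{\left(T,w \right)} = \left(T w + T w\right) + 200 = 2 T w + 200 = 200 + 2 T w$)
$D{\left(57,81 \right)} - \frac{1}{-32180} = \left(200 + 2 \cdot 57 \cdot 81\right) - \frac{1}{-32180} = \left(200 + 9234\right) - - \frac{1}{32180} = 9434 + \frac{1}{32180} = \frac{303586121}{32180}$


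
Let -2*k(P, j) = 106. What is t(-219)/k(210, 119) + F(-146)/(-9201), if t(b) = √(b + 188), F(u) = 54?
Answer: -18/3067 - I*√31/53 ≈ -0.0058689 - 0.10505*I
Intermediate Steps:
k(P, j) = -53 (k(P, j) = -½*106 = -53)
t(b) = √(188 + b)
t(-219)/k(210, 119) + F(-146)/(-9201) = √(188 - 219)/(-53) + 54/(-9201) = √(-31)*(-1/53) + 54*(-1/9201) = (I*√31)*(-1/53) - 18/3067 = -I*√31/53 - 18/3067 = -18/3067 - I*√31/53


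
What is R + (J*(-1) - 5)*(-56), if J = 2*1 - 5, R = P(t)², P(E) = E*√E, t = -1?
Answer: 111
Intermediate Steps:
P(E) = E^(3/2)
R = -1 (R = ((-1)^(3/2))² = (-I)² = -1)
J = -3 (J = 2 - 5 = -3)
R + (J*(-1) - 5)*(-56) = -1 + (-3*(-1) - 5)*(-56) = -1 + (3 - 5)*(-56) = -1 - 2*(-56) = -1 + 112 = 111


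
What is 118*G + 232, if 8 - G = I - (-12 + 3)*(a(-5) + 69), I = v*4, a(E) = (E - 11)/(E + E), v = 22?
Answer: -420926/5 ≈ -84185.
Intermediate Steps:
a(E) = (-11 + E)/(2*E) (a(E) = (-11 + E)/((2*E)) = (-11 + E)*(1/(2*E)) = (-11 + E)/(2*E))
I = 88 (I = 22*4 = 88)
G = -3577/5 (G = 8 - (88 - (-12 + 3)*((1/2)*(-11 - 5)/(-5) + 69)) = 8 - (88 - (-9)*((1/2)*(-1/5)*(-16) + 69)) = 8 - (88 - (-9)*(8/5 + 69)) = 8 - (88 - (-9)*353/5) = 8 - (88 - 1*(-3177/5)) = 8 - (88 + 3177/5) = 8 - 1*3617/5 = 8 - 3617/5 = -3577/5 ≈ -715.40)
118*G + 232 = 118*(-3577/5) + 232 = -422086/5 + 232 = -420926/5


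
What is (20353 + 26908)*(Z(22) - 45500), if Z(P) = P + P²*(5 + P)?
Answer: -1531729010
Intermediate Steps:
(20353 + 26908)*(Z(22) - 45500) = (20353 + 26908)*(22*(1 + 22² + 5*22) - 45500) = 47261*(22*(1 + 484 + 110) - 45500) = 47261*(22*595 - 45500) = 47261*(13090 - 45500) = 47261*(-32410) = -1531729010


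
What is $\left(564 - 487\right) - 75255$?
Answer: $-75178$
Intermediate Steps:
$\left(564 - 487\right) - 75255 = 77 - 75255 = -75178$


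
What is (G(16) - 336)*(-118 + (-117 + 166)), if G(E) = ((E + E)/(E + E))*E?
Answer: 22080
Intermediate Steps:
G(E) = E (G(E) = ((2*E)/((2*E)))*E = ((2*E)*(1/(2*E)))*E = 1*E = E)
(G(16) - 336)*(-118 + (-117 + 166)) = (16 - 336)*(-118 + (-117 + 166)) = -320*(-118 + 49) = -320*(-69) = 22080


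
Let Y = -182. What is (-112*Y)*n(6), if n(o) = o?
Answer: 122304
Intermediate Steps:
(-112*Y)*n(6) = -112*(-182)*6 = 20384*6 = 122304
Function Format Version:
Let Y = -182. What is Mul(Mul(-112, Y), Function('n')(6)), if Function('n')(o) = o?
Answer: 122304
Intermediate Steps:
Mul(Mul(-112, Y), Function('n')(6)) = Mul(Mul(-112, -182), 6) = Mul(20384, 6) = 122304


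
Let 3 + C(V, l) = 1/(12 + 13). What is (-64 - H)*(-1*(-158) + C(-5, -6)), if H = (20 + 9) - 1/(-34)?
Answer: -360582/25 ≈ -14423.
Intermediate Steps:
C(V, l) = -74/25 (C(V, l) = -3 + 1/(12 + 13) = -3 + 1/25 = -74/25)
H = 987/34 (H = 29 - 1*(-1/34) = 29 + 1/34 = 987/34 ≈ 29.029)
(-64 - H)*(-1*(-158) + C(-5, -6)) = (-64 - 1*987/34)*(-1*(-158) - 74/25) = (-64 - 987/34)*(158 - 74/25) = -3163/34*3876/25 = -360582/25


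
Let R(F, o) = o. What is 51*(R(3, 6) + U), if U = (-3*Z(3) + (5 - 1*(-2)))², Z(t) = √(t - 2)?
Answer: 1122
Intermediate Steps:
Z(t) = √(-2 + t)
U = 16 (U = (-3*√(-2 + 3) + (5 - 1*(-2)))² = (-3*√1 + (5 + 2))² = (-3*1 + 7)² = (-3 + 7)² = 4² = 16)
51*(R(3, 6) + U) = 51*(6 + 16) = 51*22 = 1122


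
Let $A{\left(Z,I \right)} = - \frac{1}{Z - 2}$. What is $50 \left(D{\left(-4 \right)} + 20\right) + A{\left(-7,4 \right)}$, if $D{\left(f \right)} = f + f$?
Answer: $\frac{5401}{9} \approx 600.11$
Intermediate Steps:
$A{\left(Z,I \right)} = - \frac{1}{-2 + Z}$ ($A{\left(Z,I \right)} = - \frac{1}{Z - 2} = - \frac{1}{-2 + Z}$)
$D{\left(f \right)} = 2 f$
$50 \left(D{\left(-4 \right)} + 20\right) + A{\left(-7,4 \right)} = 50 \left(2 \left(-4\right) + 20\right) - \frac{1}{-2 - 7} = 50 \left(-8 + 20\right) - \frac{1}{-9} = 50 \cdot 12 - - \frac{1}{9} = 600 + \frac{1}{9} = \frac{5401}{9}$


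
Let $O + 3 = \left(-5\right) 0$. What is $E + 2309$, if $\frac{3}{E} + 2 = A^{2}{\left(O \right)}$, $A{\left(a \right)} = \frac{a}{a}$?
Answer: $2306$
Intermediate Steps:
$O = -3$ ($O = -3 - 0 = -3 + 0 = -3$)
$A{\left(a \right)} = 1$
$E = -3$ ($E = \frac{3}{-2 + 1^{2}} = \frac{3}{-2 + 1} = \frac{3}{-1} = 3 \left(-1\right) = -3$)
$E + 2309 = -3 + 2309 = 2306$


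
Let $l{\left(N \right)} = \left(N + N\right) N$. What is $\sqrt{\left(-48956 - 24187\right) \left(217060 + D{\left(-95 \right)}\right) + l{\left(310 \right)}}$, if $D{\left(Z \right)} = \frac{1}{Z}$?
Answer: $\frac{i \sqrt{143282945155915}}{95} \approx 1.26 \cdot 10^{5} i$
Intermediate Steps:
$l{\left(N \right)} = 2 N^{2}$ ($l{\left(N \right)} = 2 N N = 2 N^{2}$)
$\sqrt{\left(-48956 - 24187\right) \left(217060 + D{\left(-95 \right)}\right) + l{\left(310 \right)}} = \sqrt{\left(-48956 - 24187\right) \left(217060 + \frac{1}{-95}\right) + 2 \cdot 310^{2}} = \sqrt{- 73143 \left(217060 - \frac{1}{95}\right) + 2 \cdot 96100} = \sqrt{\left(-73143\right) \frac{20620699}{95} + 192200} = \sqrt{- \frac{1508259786957}{95} + 192200} = \sqrt{- \frac{1508241527957}{95}} = \frac{i \sqrt{143282945155915}}{95}$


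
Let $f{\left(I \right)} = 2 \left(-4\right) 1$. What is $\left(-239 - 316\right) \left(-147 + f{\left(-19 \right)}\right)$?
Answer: $86025$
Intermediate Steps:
$f{\left(I \right)} = -8$ ($f{\left(I \right)} = \left(-8\right) 1 = -8$)
$\left(-239 - 316\right) \left(-147 + f{\left(-19 \right)}\right) = \left(-239 - 316\right) \left(-147 - 8\right) = \left(-555\right) \left(-155\right) = 86025$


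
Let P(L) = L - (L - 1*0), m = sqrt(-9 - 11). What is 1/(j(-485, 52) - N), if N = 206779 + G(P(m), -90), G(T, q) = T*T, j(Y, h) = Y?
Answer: -1/207264 ≈ -4.8248e-6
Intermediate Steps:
m = 2*I*sqrt(5) (m = sqrt(-20) = 2*I*sqrt(5) ≈ 4.4721*I)
P(L) = 0 (P(L) = L - (L + 0) = L - L = 0)
G(T, q) = T**2
N = 206779 (N = 206779 + 0**2 = 206779 + 0 = 206779)
1/(j(-485, 52) - N) = 1/(-485 - 1*206779) = 1/(-485 - 206779) = 1/(-207264) = -1/207264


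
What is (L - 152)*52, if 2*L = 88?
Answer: -5616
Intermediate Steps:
L = 44 (L = (½)*88 = 44)
(L - 152)*52 = (44 - 152)*52 = -108*52 = -5616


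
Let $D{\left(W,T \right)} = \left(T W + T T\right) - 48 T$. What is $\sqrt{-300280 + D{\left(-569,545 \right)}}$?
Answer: $8 i \sqrt{5305} \approx 582.68 i$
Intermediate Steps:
$D{\left(W,T \right)} = T^{2} - 48 T + T W$ ($D{\left(W,T \right)} = \left(T W + T^{2}\right) - 48 T = \left(T^{2} + T W\right) - 48 T = T^{2} - 48 T + T W$)
$\sqrt{-300280 + D{\left(-569,545 \right)}} = \sqrt{-300280 + 545 \left(-48 + 545 - 569\right)} = \sqrt{-300280 + 545 \left(-72\right)} = \sqrt{-300280 - 39240} = \sqrt{-339520} = 8 i \sqrt{5305}$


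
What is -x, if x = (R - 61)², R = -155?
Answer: -46656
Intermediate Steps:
x = 46656 (x = (-155 - 61)² = (-216)² = 46656)
-x = -1*46656 = -46656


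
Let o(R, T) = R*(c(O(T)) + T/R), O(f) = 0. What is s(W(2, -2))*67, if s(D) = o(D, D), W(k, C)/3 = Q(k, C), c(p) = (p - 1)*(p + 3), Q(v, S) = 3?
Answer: -1206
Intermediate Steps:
c(p) = (-1 + p)*(3 + p)
W(k, C) = 9 (W(k, C) = 3*3 = 9)
o(R, T) = R*(-3 + T/R) (o(R, T) = R*((-3 + 0² + 2*0) + T/R) = R*((-3 + 0 + 0) + T/R) = R*(-3 + T/R))
s(D) = -2*D (s(D) = D - 3*D = -2*D)
s(W(2, -2))*67 = -2*9*67 = -18*67 = -1206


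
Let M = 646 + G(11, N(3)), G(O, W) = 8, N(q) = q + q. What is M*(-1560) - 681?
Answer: -1020921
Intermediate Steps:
N(q) = 2*q
M = 654 (M = 646 + 8 = 654)
M*(-1560) - 681 = 654*(-1560) - 681 = -1020240 - 681 = -1020921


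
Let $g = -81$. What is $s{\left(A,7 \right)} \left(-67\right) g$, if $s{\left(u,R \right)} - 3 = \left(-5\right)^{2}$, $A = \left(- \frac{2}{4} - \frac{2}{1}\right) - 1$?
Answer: $151956$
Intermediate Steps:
$A = - \frac{7}{2}$ ($A = \left(\left(-2\right) \frac{1}{4} - 2\right) - 1 = \left(- \frac{1}{2} - 2\right) - 1 = - \frac{5}{2} - 1 = - \frac{7}{2} \approx -3.5$)
$s{\left(u,R \right)} = 28$ ($s{\left(u,R \right)} = 3 + \left(-5\right)^{2} = 3 + 25 = 28$)
$s{\left(A,7 \right)} \left(-67\right) g = 28 \left(-67\right) \left(-81\right) = \left(-1876\right) \left(-81\right) = 151956$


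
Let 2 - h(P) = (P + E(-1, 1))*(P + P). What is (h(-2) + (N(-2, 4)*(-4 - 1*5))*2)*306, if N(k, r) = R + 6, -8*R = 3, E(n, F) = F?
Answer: -63189/2 ≈ -31595.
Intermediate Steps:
R = -3/8 (R = -1/8*3 = -3/8 ≈ -0.37500)
h(P) = 2 - 2*P*(1 + P) (h(P) = 2 - (P + 1)*(P + P) = 2 - (1 + P)*2*P = 2 - 2*P*(1 + P))
N(k, r) = 45/8 (N(k, r) = -3/8 + 6 = 45/8)
(h(-2) + (N(-2, 4)*(-4 - 1*5))*2)*306 = ((2 - 2*(-2) - 2*(-2)**2) + (45*(-4 - 1*5)/8)*2)*306 = ((2 + 4 - 2*4) + (45*(-4 - 5)/8)*2)*306 = ((2 + 4 - 8) + ((45/8)*(-9))*2)*306 = (-2 - 405/8*2)*306 = (-2 - 405/4)*306 = -413/4*306 = -63189/2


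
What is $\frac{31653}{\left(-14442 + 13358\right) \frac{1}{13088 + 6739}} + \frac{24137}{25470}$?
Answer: $- \frac{7992269552531}{13804740} \approx -5.7895 \cdot 10^{5}$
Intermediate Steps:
$\frac{31653}{\left(-14442 + 13358\right) \frac{1}{13088 + 6739}} + \frac{24137}{25470} = \frac{31653}{\left(-1084\right) \frac{1}{19827}} + 24137 \cdot \frac{1}{25470} = \frac{31653}{\left(-1084\right) \frac{1}{19827}} + \frac{24137}{25470} = \frac{31653}{- \frac{1084}{19827}} + \frac{24137}{25470} = 31653 \left(- \frac{19827}{1084}\right) + \frac{24137}{25470} = - \frac{627584031}{1084} + \frac{24137}{25470} = - \frac{7992269552531}{13804740}$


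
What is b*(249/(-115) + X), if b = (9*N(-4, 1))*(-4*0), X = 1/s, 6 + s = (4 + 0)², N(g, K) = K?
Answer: 0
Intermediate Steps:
s = 10 (s = -6 + (4 + 0)² = -6 + 4² = -6 + 16 = 10)
X = ⅒ (X = 1/10 = ⅒ ≈ 0.10000)
b = 0 (b = (9*1)*(-4*0) = 9*0 = 0)
b*(249/(-115) + X) = 0*(249/(-115) + ⅒) = 0*(249*(-1/115) + ⅒) = 0*(-249/115 + ⅒) = 0*(-95/46) = 0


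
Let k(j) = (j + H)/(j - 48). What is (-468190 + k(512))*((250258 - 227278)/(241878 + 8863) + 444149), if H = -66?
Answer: -12096601072799783373/58171912 ≈ -2.0795e+11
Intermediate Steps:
k(j) = (-66 + j)/(-48 + j) (k(j) = (j - 66)/(j - 48) = (-66 + j)/(-48 + j))
(-468190 + k(512))*((250258 - 227278)/(241878 + 8863) + 444149) = (-468190 + (-66 + 512)/(-48 + 512))*((250258 - 227278)/(241878 + 8863) + 444149) = (-468190 + 446/464)*(22980/250741 + 444149) = (-468190 + (1/464)*446)*(22980*(1/250741) + 444149) = (-468190 + 223/232)*(22980/250741 + 444149) = -108619857/232*111366387389/250741 = -12096601072799783373/58171912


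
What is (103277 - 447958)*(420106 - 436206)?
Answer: 5549364100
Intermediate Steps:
(103277 - 447958)*(420106 - 436206) = -344681*(-16100) = 5549364100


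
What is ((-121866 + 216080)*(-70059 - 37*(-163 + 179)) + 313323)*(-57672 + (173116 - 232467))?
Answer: 778905086946793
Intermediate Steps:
((-121866 + 216080)*(-70059 - 37*(-163 + 179)) + 313323)*(-57672 + (173116 - 232467)) = (94214*(-70059 - 37*16) + 313323)*(-57672 - 59351) = (94214*(-70059 - 592) + 313323)*(-117023) = (94214*(-70651) + 313323)*(-117023) = (-6656313314 + 313323)*(-117023) = -6655999991*(-117023) = 778905086946793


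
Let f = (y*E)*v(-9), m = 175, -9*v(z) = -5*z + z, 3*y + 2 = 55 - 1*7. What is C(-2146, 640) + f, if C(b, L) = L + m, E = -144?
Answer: 9647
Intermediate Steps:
y = 46/3 (y = -⅔ + (55 - 1*7)/3 = -⅔ + (55 - 7)/3 = -⅔ + (⅓)*48 = -⅔ + 16 = 46/3 ≈ 15.333)
v(z) = 4*z/9 (v(z) = -(-5*z + z)/9 = -(-4)*z/9 = 4*z/9)
C(b, L) = 175 + L (C(b, L) = L + 175 = 175 + L)
f = 8832 (f = ((46/3)*(-144))*((4/9)*(-9)) = -2208*(-4) = 8832)
C(-2146, 640) + f = (175 + 640) + 8832 = 815 + 8832 = 9647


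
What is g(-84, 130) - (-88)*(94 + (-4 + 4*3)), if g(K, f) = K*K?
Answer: 16032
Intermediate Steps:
g(K, f) = K**2
g(-84, 130) - (-88)*(94 + (-4 + 4*3)) = (-84)**2 - (-88)*(94 + (-4 + 4*3)) = 7056 - (-88)*(94 + (-4 + 12)) = 7056 - (-88)*(94 + 8) = 7056 - (-88)*102 = 7056 - 1*(-8976) = 7056 + 8976 = 16032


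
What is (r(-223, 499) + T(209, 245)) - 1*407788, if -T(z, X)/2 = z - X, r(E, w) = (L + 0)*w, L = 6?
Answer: -404722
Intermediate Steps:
r(E, w) = 6*w (r(E, w) = (6 + 0)*w = 6*w)
T(z, X) = -2*z + 2*X (T(z, X) = -2*(z - X) = -2*z + 2*X)
(r(-223, 499) + T(209, 245)) - 1*407788 = (6*499 + (-2*209 + 2*245)) - 1*407788 = (2994 + (-418 + 490)) - 407788 = (2994 + 72) - 407788 = 3066 - 407788 = -404722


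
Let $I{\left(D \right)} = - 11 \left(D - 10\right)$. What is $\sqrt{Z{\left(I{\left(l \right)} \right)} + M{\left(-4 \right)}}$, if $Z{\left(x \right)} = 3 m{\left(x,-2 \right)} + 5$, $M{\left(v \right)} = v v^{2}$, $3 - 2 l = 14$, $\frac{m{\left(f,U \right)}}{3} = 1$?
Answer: $5 i \sqrt{2} \approx 7.0711 i$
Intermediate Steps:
$m{\left(f,U \right)} = 3$ ($m{\left(f,U \right)} = 3 \cdot 1 = 3$)
$l = - \frac{11}{2}$ ($l = \frac{3}{2} - 7 = - \frac{11}{2} \approx -5.5$)
$I{\left(D \right)} = 110 - 11 D$ ($I{\left(D \right)} = - 11 \left(-10 + D\right) = 110 - 11 D$)
$M{\left(v \right)} = v^{3}$
$Z{\left(x \right)} = 14$ ($Z{\left(x \right)} = 3 \cdot 3 + 5 = 9 + 5 = 14$)
$\sqrt{Z{\left(I{\left(l \right)} \right)} + M{\left(-4 \right)}} = \sqrt{14 + \left(-4\right)^{3}} = \sqrt{14 - 64} = \sqrt{-50} = 5 i \sqrt{2}$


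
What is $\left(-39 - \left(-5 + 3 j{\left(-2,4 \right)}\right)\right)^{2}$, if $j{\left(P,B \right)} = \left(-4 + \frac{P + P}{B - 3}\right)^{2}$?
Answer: $51076$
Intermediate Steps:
$j{\left(P,B \right)} = \left(-4 + \frac{2 P}{-3 + B}\right)^{2}$
$\left(-39 - \left(-5 + 3 j{\left(-2,4 \right)}\right)\right)^{2} = \left(-39 + \left(5 - 3 \frac{4 \left(6 - 2 - 8\right)^{2}}{\left(-3 + 4\right)^{2}}\right)\right)^{2} = \left(-39 + \left(5 - 3 \cdot 4 \cdot 1^{-2} \left(6 - 2 - 8\right)^{2}\right)\right)^{2} = \left(-39 + \left(5 - 3 \cdot 4 \cdot 1 \left(-4\right)^{2}\right)\right)^{2} = \left(-39 + \left(5 - 3 \cdot 4 \cdot 1 \cdot 16\right)\right)^{2} = \left(-39 + \left(5 - 192\right)\right)^{2} = \left(-39 - 187\right)^{2} = \left(-226\right)^{2} = 51076$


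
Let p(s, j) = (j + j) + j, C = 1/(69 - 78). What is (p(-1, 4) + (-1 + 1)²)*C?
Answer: -4/3 ≈ -1.3333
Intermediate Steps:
C = -⅑ (C = 1/(-9) = -⅑ ≈ -0.11111)
p(s, j) = 3*j (p(s, j) = 2*j + j = 3*j)
(p(-1, 4) + (-1 + 1)²)*C = (3*4 + (-1 + 1)²)*(-⅑) = (12 + 0²)*(-⅑) = (12 + 0)*(-⅑) = 12*(-⅑) = -4/3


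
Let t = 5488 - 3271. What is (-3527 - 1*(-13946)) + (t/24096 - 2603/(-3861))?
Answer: 323133120863/31011552 ≈ 10420.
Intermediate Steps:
t = 2217
(-3527 - 1*(-13946)) + (t/24096 - 2603/(-3861)) = (-3527 - 1*(-13946)) + (2217/24096 - 2603/(-3861)) = (-3527 + 13946) + (2217*(1/24096) - 2603*(-1/3861)) = 10419 + (739/8032 + 2603/3861) = 10419 + 23760575/31011552 = 323133120863/31011552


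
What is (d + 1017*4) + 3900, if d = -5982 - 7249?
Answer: -5263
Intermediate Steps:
d = -13231
(d + 1017*4) + 3900 = (-13231 + 1017*4) + 3900 = (-13231 + 4068) + 3900 = -9163 + 3900 = -5263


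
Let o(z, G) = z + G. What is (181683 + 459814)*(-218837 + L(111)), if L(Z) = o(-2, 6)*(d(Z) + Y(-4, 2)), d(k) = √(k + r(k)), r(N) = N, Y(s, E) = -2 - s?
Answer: -140378147013 + 2565988*√222 ≈ -1.4034e+11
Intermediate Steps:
o(z, G) = G + z
d(k) = √2*√k (d(k) = √(k + k) = √(2*k) = √2*√k)
L(Z) = 8 + 4*√2*√Z (L(Z) = (6 - 2)*(√2*√Z + (-2 - 1*(-4))) = 4*(√2*√Z + (-2 + 4)) = 4*(√2*√Z + 2) = 4*(2 + √2*√Z) = 8 + 4*√2*√Z)
(181683 + 459814)*(-218837 + L(111)) = (181683 + 459814)*(-218837 + (8 + 4*√2*√111)) = 641497*(-218837 + (8 + 4*√222)) = 641497*(-218829 + 4*√222) = -140378147013 + 2565988*√222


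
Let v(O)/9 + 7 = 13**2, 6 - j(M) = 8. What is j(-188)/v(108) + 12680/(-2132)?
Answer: -2311463/388557 ≈ -5.9488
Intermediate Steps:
j(M) = -2 (j(M) = 6 - 1*8 = 6 - 8 = -2)
v(O) = 1458 (v(O) = -63 + 9*13**2 = -63 + 9*169 = -63 + 1521 = 1458)
j(-188)/v(108) + 12680/(-2132) = -2/1458 + 12680/(-2132) = -2*1/1458 + 12680*(-1/2132) = -1/729 - 3170/533 = -2311463/388557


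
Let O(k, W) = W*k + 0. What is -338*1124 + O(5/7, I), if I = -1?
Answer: -2659389/7 ≈ -3.7991e+5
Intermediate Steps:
O(k, W) = W*k
-338*1124 + O(5/7, I) = -338*1124 - 5/7 = -379912 - 5/7 = -2659389/7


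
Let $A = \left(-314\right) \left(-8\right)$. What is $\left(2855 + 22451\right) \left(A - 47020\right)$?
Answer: $-1126319448$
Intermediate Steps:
$A = 2512$
$\left(2855 + 22451\right) \left(A - 47020\right) = \left(2855 + 22451\right) \left(2512 - 47020\right) = 25306 \left(-44508\right) = -1126319448$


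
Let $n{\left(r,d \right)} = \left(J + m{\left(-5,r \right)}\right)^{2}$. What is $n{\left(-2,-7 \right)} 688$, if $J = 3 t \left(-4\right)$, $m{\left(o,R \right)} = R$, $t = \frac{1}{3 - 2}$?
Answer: $134848$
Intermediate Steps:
$t = 1$ ($t = 1^{-1} = 1$)
$J = -12$ ($J = 3 \cdot 1 \left(-4\right) = 3 \left(-4\right) = -12$)
$n{\left(r,d \right)} = \left(-12 + r\right)^{2}$
$n{\left(-2,-7 \right)} 688 = \left(-12 - 2\right)^{2} \cdot 688 = \left(-14\right)^{2} \cdot 688 = 196 \cdot 688 = 134848$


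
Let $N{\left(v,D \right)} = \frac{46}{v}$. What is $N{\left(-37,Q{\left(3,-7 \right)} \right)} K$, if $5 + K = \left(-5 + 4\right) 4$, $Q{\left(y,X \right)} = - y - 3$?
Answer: $\frac{414}{37} \approx 11.189$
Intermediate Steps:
$Q{\left(y,X \right)} = -3 - y$
$K = -9$ ($K = -5 + \left(-5 + 4\right) 4 = -5 - 4 = -9$)
$N{\left(-37,Q{\left(3,-7 \right)} \right)} K = \frac{46}{-37} \left(-9\right) = 46 \left(- \frac{1}{37}\right) \left(-9\right) = \left(- \frac{46}{37}\right) \left(-9\right) = \frac{414}{37}$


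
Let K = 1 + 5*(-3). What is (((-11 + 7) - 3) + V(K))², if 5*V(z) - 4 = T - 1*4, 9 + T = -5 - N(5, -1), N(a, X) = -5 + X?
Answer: 1849/25 ≈ 73.960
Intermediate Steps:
T = -8 (T = -9 + (-5 - (-5 - 1)) = -9 + (-5 - 1*(-6)) = -9 + (-5 + 6) = -9 + 1 = -8)
K = -14 (K = 1 - 15 = -14)
V(z) = -8/5 (V(z) = ⅘ + (-8 - 1*4)/5 = ⅘ + (-8 - 4)/5 = ⅘ + (⅕)*(-12) = ⅘ - 12/5 = -8/5)
(((-11 + 7) - 3) + V(K))² = (((-11 + 7) - 3) - 8/5)² = ((-4 - 3) - 8/5)² = (-7 - 8/5)² = (-43/5)² = 1849/25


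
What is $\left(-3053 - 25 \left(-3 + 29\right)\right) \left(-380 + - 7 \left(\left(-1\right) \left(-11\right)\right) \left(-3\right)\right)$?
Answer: $551747$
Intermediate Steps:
$\left(-3053 - 25 \left(-3 + 29\right)\right) \left(-380 + - 7 \left(\left(-1\right) \left(-11\right)\right) \left(-3\right)\right) = \left(-3053 - 650\right) \left(-380 + \left(-7\right) 11 \left(-3\right)\right) = \left(-3053 - 650\right) \left(-380 - -231\right) = - 3703 \left(-380 + 231\right) = \left(-3703\right) \left(-149\right) = 551747$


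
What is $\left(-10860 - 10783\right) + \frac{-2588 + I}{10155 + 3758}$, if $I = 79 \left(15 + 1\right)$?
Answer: $- \frac{301120383}{13913} \approx -21643.0$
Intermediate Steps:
$I = 1264$ ($I = 79 \cdot 16 = 1264$)
$\left(-10860 - 10783\right) + \frac{-2588 + I}{10155 + 3758} = \left(-10860 - 10783\right) + \frac{-2588 + 1264}{10155 + 3758} = \left(-10860 - 10783\right) - \frac{1324}{13913} = -21643 - \frac{1324}{13913} = - \frac{301120383}{13913}$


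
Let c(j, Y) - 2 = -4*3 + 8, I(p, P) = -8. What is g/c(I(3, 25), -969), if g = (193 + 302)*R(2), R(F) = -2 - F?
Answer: 990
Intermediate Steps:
c(j, Y) = -2 (c(j, Y) = 2 + (-4*3 + 8) = 2 + (-12 + 8) = 2 - 4 = -2)
g = -1980 (g = (193 + 302)*(-2 - 1*2) = 495*(-2 - 2) = 495*(-4) = -1980)
g/c(I(3, 25), -969) = -1980/(-2) = -1980*(-1/2) = 990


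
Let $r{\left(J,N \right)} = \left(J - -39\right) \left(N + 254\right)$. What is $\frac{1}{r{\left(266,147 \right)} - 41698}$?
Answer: $\frac{1}{80607} \approx 1.2406 \cdot 10^{-5}$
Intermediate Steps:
$r{\left(J,N \right)} = \left(39 + J\right) \left(254 + N\right)$ ($r{\left(J,N \right)} = \left(J + \left(-83 + 122\right)\right) \left(254 + N\right) = \left(J + 39\right) \left(254 + N\right) = \left(39 + J\right) \left(254 + N\right)$)
$\frac{1}{r{\left(266,147 \right)} - 41698} = \frac{1}{\left(9906 + 39 \cdot 147 + 254 \cdot 266 + 266 \cdot 147\right) - 41698} = \frac{1}{\left(9906 + 5733 + 67564 + 39102\right) - 41698} = \frac{1}{122305 - 41698} = \frac{1}{80607}$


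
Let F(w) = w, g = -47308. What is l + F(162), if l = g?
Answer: -47146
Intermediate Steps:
l = -47308
l + F(162) = -47308 + 162 = -47146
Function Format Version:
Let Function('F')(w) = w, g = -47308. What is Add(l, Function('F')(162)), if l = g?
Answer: -47146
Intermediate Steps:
l = -47308
Add(l, Function('F')(162)) = Add(-47308, 162) = -47146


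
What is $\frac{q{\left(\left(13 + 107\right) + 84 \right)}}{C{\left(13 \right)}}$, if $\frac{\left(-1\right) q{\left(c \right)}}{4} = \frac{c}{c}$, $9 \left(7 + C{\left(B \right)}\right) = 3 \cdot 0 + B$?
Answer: $\frac{18}{25} \approx 0.72$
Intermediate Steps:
$C{\left(B \right)} = -7 + \frac{B}{9}$ ($C{\left(B \right)} = -7 + \frac{3 \cdot 0 + B}{9} = -7 + \frac{0 + B}{9} = -7 + \frac{B}{9}$)
$q{\left(c \right)} = -4$ ($q{\left(c \right)} = - 4 \frac{c}{c} = \left(-4\right) 1 = -4$)
$\frac{q{\left(\left(13 + 107\right) + 84 \right)}}{C{\left(13 \right)}} = - \frac{4}{-7 + \frac{1}{9} \cdot 13} = - \frac{4}{-7 + \frac{13}{9}} = - \frac{4}{- \frac{50}{9}} = \left(-4\right) \left(- \frac{9}{50}\right) = \frac{18}{25}$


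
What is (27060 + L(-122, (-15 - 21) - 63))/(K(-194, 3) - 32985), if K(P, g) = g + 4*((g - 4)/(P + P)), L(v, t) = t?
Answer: -2615217/3199253 ≈ -0.81745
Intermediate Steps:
K(P, g) = g + 2*(-4 + g)/P (K(P, g) = g + 4*((-4 + g)/((2*P))) = g + 4*((-4 + g)*(1/(2*P))) = g + 4*((-4 + g)/(2*P)) = g + 2*(-4 + g)/P)
(27060 + L(-122, (-15 - 21) - 63))/(K(-194, 3) - 32985) = (27060 + ((-15 - 21) - 63))/((-8 + 2*3 - 194*3)/(-194) - 32985) = (27060 + (-36 - 63))/(-(-8 + 6 - 582)/194 - 32985) = (27060 - 99)/(-1/194*(-584) - 32985) = 26961/(292/97 - 32985) = 26961/(-3199253/97) = 26961*(-97/3199253) = -2615217/3199253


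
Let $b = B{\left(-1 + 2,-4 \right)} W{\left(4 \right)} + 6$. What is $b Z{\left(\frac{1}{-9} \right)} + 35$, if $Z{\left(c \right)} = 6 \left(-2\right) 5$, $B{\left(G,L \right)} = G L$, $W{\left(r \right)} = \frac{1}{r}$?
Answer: $-265$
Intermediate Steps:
$Z{\left(c \right)} = -60$ ($Z{\left(c \right)} = \left(-12\right) 5 = -60$)
$b = 5$ ($b = \frac{\left(-1 + 2\right) \left(-4\right)}{4} + 6 = 1 \left(-4\right) \frac{1}{4} + 6 = \left(-4\right) \frac{1}{4} + 6 = -1 + 6 = 5$)
$b Z{\left(\frac{1}{-9} \right)} + 35 = 5 \left(-60\right) + 35 = -300 + 35 = -265$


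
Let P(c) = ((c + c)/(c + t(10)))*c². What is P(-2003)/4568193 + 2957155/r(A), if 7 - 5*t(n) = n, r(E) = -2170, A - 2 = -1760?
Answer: -1930818924609151/1418688881694 ≈ -1361.0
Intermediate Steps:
A = -1758 (A = 2 - 1760 = -1758)
t(n) = 7/5 - n/5
P(c) = 2*c³/(-⅗ + c) (P(c) = ((c + c)/(c + (7/5 - ⅕*10)))*c² = ((2*c)/(c + (7/5 - 2)))*c² = ((2*c)/(c - ⅗))*c² = ((2*c)/(-⅗ + c))*c² = (2*c/(-⅗ + c))*c² = 2*c³/(-⅗ + c))
P(-2003)/4568193 + 2957155/r(A) = (10*(-2003)³/(-3 + 5*(-2003)))/4568193 + 2957155/(-2170) = (10*(-8036054027)/(-3 - 10015))*(1/4568193) + 2957155*(-1/2170) = (10*(-8036054027)/(-10018))*(1/4568193) - 591431/434 = (10*(-8036054027)*(-1/10018))*(1/4568193) - 591431/434 = (40180270135/5009)*(1/4568193) - 591431/434 = 40180270135/22882078737 - 591431/434 = -1930818924609151/1418688881694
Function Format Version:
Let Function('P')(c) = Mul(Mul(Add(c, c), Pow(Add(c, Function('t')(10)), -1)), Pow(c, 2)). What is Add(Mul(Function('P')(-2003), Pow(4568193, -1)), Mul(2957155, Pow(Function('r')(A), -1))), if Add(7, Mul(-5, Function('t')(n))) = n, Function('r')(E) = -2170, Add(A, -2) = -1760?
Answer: Rational(-1930818924609151, 1418688881694) ≈ -1361.0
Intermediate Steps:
A = -1758 (A = Add(2, -1760) = -1758)
Function('t')(n) = Add(Rational(7, 5), Mul(Rational(-1, 5), n))
Function('P')(c) = Mul(2, Pow(c, 3), Pow(Add(Rational(-3, 5), c), -1)) (Function('P')(c) = Mul(Mul(Add(c, c), Pow(Add(c, Add(Rational(7, 5), Mul(Rational(-1, 5), 10))), -1)), Pow(c, 2)) = Mul(Mul(Mul(2, c), Pow(Add(c, Add(Rational(7, 5), -2)), -1)), Pow(c, 2)) = Mul(Mul(Mul(2, c), Pow(Add(c, Rational(-3, 5)), -1)), Pow(c, 2)) = Mul(Mul(Mul(2, c), Pow(Add(Rational(-3, 5), c), -1)), Pow(c, 2)) = Mul(Mul(2, c, Pow(Add(Rational(-3, 5), c), -1)), Pow(c, 2)) = Mul(2, Pow(c, 3), Pow(Add(Rational(-3, 5), c), -1)))
Add(Mul(Function('P')(-2003), Pow(4568193, -1)), Mul(2957155, Pow(Function('r')(A), -1))) = Add(Mul(Mul(10, Pow(-2003, 3), Pow(Add(-3, Mul(5, -2003)), -1)), Pow(4568193, -1)), Mul(2957155, Pow(-2170, -1))) = Add(Mul(Mul(10, -8036054027, Pow(Add(-3, -10015), -1)), Rational(1, 4568193)), Mul(2957155, Rational(-1, 2170))) = Add(Mul(Mul(10, -8036054027, Pow(-10018, -1)), Rational(1, 4568193)), Rational(-591431, 434)) = Add(Mul(Mul(10, -8036054027, Rational(-1, 10018)), Rational(1, 4568193)), Rational(-591431, 434)) = Add(Mul(Rational(40180270135, 5009), Rational(1, 4568193)), Rational(-591431, 434)) = Add(Rational(40180270135, 22882078737), Rational(-591431, 434)) = Rational(-1930818924609151, 1418688881694)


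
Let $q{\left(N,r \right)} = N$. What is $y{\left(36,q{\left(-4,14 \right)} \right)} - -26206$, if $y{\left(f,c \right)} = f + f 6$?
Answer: $26458$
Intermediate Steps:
$y{\left(f,c \right)} = 7 f$ ($y{\left(f,c \right)} = f + 6 f = 7 f$)
$y{\left(36,q{\left(-4,14 \right)} \right)} - -26206 = 7 \cdot 36 - -26206 = 252 + 26206 = 26458$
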